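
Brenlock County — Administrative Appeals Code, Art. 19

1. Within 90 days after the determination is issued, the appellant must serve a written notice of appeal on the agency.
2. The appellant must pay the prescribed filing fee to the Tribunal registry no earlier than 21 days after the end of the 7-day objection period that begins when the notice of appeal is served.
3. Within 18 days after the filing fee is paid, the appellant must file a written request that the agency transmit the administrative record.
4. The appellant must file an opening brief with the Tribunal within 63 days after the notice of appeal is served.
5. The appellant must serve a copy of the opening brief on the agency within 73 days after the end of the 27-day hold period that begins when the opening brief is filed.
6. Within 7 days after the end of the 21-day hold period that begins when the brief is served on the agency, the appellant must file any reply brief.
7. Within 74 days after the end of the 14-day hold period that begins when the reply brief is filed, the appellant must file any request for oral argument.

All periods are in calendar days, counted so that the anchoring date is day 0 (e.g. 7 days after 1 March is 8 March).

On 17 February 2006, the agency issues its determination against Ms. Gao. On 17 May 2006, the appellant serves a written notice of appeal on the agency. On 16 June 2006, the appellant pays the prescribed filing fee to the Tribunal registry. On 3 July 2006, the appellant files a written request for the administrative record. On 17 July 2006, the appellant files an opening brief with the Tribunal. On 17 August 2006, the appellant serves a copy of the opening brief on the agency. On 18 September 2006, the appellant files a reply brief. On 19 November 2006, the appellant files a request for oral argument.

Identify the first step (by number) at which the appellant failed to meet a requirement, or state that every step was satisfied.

Step 1: 90 days after 17 February 2006 (when the determination is issued) is 18 May 2006; done 17 May 2006 — timely.
Step 2: the earliest permitted date is 21 days after 24 May 2006 (end of the 7-day objection period, which began when the notice of appeal is served on 17 May 2006), i.e. 14 June 2006; done 16 June 2006, after the minimum wait.
Step 3: 18 days after 16 June 2006 (when the filing fee is paid) is 4 July 2006; completed 3 July 2006, before the deadline.
Step 4: 63 days after 17 May 2006 (when the notice of appeal is served) is 19 July 2006; done 17 July 2006 — timely.
Step 5: 73 days after 13 August 2006 (end of the 27-day hold period, which began when the opening brief is filed on 17 July 2006) is 25 October 2006; done 17 August 2006 — timely.
Step 6: 7 days after 7 September 2006 (end of the 21-day hold period, which began when the brief is served on the agency on 17 August 2006) is 14 September 2006; 18 September 2006 misses that deadline by 4 days.

Step 6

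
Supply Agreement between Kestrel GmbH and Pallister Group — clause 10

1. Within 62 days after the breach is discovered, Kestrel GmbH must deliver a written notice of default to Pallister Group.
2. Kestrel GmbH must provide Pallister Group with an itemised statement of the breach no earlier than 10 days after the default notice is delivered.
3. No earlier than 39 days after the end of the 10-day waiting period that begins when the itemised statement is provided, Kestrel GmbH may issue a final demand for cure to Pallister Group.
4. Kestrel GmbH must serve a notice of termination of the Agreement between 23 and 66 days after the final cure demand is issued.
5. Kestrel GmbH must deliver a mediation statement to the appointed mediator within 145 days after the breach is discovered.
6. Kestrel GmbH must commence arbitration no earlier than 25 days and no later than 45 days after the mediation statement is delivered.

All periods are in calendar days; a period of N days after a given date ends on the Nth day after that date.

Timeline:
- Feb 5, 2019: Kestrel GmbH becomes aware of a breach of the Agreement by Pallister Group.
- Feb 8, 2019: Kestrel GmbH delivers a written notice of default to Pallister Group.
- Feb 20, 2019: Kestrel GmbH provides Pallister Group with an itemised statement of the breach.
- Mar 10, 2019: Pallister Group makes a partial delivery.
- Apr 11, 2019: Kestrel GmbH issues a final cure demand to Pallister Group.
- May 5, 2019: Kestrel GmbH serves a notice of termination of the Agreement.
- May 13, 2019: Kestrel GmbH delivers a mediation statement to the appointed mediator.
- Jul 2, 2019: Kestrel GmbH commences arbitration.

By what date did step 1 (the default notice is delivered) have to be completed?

Apr 8, 2019

Step 1 runs from Feb 5, 2019, when the breach is discovered. 62 days after Feb 5, 2019 is Apr 8, 2019.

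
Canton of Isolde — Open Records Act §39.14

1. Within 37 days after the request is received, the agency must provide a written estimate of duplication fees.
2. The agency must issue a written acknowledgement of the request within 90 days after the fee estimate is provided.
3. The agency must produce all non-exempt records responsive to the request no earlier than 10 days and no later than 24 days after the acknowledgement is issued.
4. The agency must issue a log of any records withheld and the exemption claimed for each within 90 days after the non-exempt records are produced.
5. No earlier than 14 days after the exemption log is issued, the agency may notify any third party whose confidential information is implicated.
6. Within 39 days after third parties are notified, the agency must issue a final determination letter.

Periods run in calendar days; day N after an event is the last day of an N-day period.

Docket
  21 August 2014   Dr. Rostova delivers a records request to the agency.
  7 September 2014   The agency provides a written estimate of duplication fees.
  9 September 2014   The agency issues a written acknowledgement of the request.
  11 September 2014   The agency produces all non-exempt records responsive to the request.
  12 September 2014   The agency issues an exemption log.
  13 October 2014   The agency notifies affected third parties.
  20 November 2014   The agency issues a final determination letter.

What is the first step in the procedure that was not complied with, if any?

Step 1: 37 days after 21 August 2014 (when the request is received) is 27 September 2014; completed 7 September 2014, before the deadline.
Step 2: 90 days after 7 September 2014 (when the fee estimate is provided) is 6 December 2014; done 9 September 2014 — timely.
Step 3: the window is 10–24 days after 9 September 2014 (when the acknowledgement is issued), so 19 September 2014 through 3 October 2014; 11 September 2014 is 8 days too early.

Step 3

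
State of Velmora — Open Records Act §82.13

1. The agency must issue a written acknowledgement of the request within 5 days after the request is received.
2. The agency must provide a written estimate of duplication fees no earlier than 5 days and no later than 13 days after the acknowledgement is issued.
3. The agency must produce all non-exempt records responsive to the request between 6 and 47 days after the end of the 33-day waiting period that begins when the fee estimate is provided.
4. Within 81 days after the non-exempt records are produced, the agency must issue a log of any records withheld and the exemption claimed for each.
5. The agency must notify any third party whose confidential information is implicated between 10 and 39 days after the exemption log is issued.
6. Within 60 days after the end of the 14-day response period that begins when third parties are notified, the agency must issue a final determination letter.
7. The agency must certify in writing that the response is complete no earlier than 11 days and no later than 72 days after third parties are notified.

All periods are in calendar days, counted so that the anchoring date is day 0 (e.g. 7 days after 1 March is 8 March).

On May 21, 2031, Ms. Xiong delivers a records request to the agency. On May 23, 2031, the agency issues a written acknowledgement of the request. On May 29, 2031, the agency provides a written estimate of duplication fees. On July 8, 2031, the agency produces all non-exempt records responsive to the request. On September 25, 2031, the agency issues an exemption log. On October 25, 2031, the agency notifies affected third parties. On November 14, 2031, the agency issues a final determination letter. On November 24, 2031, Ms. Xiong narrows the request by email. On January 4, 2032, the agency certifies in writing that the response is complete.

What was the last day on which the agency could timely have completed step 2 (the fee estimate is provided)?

June 5, 2031

Step 2 runs from May 23, 2031, when the acknowledgement is issued. The window is 5–13 days after May 23, 2031; it closes on June 5, 2031.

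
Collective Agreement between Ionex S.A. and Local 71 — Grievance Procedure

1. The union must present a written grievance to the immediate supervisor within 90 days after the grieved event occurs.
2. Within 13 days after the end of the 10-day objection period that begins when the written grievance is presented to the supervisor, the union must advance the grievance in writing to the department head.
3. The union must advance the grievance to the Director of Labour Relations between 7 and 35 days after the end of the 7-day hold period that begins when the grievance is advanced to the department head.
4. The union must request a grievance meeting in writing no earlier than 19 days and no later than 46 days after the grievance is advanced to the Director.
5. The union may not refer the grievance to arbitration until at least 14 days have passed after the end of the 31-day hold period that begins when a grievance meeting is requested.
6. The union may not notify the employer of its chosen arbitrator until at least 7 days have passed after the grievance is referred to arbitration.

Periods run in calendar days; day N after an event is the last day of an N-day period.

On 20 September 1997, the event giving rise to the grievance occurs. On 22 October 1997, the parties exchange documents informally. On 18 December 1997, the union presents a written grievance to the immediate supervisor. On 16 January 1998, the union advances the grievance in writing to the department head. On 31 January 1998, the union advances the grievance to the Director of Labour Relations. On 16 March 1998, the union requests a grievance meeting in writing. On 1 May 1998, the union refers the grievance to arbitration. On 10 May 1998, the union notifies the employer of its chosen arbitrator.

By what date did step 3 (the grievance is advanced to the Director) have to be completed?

27 February 1998

The grievance is advanced to the department head on 16 January 1998; the 7-day hold period therefore ends 23 January 1998, and step 3 runs from that date. The window is 7–35 days after 23 January 1998; it closes on 27 February 1998.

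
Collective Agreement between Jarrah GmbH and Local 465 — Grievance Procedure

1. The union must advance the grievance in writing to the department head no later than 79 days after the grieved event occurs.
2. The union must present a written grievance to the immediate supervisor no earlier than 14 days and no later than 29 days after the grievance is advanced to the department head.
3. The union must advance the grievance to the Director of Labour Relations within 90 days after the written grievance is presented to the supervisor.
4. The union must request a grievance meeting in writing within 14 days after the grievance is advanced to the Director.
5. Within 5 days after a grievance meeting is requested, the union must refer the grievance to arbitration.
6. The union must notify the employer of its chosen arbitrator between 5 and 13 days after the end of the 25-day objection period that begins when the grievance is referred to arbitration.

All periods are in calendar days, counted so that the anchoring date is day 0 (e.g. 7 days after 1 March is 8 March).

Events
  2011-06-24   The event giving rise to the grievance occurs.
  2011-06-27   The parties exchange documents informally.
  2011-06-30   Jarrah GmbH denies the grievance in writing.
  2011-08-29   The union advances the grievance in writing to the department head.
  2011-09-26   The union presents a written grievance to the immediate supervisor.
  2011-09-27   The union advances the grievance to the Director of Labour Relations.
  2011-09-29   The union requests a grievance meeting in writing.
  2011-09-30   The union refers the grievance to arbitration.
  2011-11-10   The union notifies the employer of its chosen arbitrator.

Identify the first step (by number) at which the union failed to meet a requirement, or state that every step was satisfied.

Step 6

Step 1: 79 days after 2011-06-24 (when the grieved event occurs) is 2011-09-11; 2011-08-29 is within that limit.
Step 2: the window is 14–29 days after 2011-08-29 (when the grievance is advanced to the department head), so 2011-09-12 through 2011-09-27; done 2011-09-26 — within the window.
Step 3: 90 days after 2011-09-26 (when the written grievance is presented to the supervisor) is 2011-12-25; done 2011-09-27 — timely.
Step 4: 14 days after 2011-09-27 (when the grievance is advanced to the Director) is 2011-10-11; 2011-09-29 is within that limit.
Step 5: 5 days after 2011-09-29 (when a grievance meeting is requested) is 2011-10-04; completed 2011-09-30, before the deadline.
Step 6: the window is 5–13 days after 2011-10-25 (end of the 25-day objection period, which began when the grievance is referred to arbitration on 2011-09-30), so 2011-10-30 through 2011-11-07; 2011-11-10 is 3 days past the end of the window.
No need to go further; step 6 was not satisfied.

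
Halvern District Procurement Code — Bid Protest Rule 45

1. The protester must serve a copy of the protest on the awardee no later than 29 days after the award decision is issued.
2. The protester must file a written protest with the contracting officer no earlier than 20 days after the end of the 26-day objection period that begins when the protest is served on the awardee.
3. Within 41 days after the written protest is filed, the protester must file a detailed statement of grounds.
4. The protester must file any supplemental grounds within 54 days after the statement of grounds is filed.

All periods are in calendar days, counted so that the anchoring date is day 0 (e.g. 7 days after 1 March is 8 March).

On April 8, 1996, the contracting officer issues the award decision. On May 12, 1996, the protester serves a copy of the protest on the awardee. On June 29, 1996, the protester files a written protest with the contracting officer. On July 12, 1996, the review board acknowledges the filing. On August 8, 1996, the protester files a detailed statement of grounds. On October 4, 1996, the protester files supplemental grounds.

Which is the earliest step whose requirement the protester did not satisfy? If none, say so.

Step 1: 29 days after April 8, 1996 (when the award decision is issued) is May 7, 1996; not done until May 12, 1996, 5 days after the deadline.
The analysis stops there.

Step 1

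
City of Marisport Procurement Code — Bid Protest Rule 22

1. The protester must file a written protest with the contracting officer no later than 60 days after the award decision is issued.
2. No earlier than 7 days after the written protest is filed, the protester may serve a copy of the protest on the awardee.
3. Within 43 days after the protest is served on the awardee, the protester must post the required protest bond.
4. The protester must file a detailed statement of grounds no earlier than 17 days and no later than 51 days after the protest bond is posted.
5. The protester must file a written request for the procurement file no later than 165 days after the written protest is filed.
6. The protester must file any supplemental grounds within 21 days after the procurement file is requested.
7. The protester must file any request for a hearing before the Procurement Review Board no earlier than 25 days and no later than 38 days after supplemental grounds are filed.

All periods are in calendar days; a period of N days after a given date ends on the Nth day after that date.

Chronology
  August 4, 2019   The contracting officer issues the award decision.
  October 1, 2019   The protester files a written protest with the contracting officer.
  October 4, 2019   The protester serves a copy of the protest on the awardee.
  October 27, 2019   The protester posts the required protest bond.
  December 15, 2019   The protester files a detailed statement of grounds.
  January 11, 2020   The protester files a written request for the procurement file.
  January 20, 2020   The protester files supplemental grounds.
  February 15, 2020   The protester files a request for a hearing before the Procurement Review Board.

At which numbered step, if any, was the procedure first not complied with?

Step 2

(1) due by August 4, 2019 + 60 days = October 3, 2019; October 1, 2019 is within that limit.
(2) permitted from October 1, 2019 + 7 days = October 8, 2019 onward; done October 4, 2019 — 4 days too early.
The procedure was therefore not followed at step 2.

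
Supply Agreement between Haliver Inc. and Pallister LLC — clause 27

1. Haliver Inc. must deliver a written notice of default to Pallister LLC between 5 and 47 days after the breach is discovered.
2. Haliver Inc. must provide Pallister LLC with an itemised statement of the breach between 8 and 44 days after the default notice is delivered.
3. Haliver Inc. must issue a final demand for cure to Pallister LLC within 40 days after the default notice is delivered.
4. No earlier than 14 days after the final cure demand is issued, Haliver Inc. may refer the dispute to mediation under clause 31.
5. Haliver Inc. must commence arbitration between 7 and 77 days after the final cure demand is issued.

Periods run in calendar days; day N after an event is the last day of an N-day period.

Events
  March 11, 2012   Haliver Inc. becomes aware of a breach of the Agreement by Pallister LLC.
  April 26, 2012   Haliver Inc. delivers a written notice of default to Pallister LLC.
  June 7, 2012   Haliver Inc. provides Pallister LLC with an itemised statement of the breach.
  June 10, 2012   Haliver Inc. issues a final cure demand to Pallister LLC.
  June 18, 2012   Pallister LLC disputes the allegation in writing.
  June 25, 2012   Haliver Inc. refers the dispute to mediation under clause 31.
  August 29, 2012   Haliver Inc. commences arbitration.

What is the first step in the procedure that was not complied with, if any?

Step 1 — 5 and 47 days from March 11, 2012 (when the breach is discovered) are March 16, 2012 and April 27, 2012 respectively; April 26, 2012 falls inside that range.
Step 2 — 8 and 44 days from April 26, 2012 (when the default notice is delivered) are May 4, 2012 and June 9, 2012 respectively; June 7, 2012 falls inside that range.
Step 3 — counting 40 days from April 26, 2012 (when the default notice is delivered) gives a deadline of June 5, 2012; not done until June 10, 2012, 5 days after the deadline.

Step 3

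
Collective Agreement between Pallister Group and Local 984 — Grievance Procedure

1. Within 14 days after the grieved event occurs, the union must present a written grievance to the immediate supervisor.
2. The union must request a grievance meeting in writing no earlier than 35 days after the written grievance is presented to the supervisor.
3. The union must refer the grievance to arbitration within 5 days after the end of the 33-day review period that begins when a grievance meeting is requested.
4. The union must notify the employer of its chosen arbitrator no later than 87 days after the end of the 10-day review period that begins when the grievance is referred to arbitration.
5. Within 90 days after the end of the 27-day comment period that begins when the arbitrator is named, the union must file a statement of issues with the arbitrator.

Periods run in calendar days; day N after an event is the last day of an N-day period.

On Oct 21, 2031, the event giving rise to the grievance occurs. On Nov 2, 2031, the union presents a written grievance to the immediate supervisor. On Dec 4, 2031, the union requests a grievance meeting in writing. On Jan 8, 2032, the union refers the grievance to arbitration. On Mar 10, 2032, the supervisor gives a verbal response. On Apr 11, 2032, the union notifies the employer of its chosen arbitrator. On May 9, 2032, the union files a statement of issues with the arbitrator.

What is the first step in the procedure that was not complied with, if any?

(1) due by Oct 21, 2031 + 14 days = Nov 4, 2031; done Nov 2, 2031 — timely.
(2) permitted from Nov 2, 2031 + 35 days = Dec 7, 2031 onward; Dec 4, 2031 is 3 days before the earliest permitted date.

Step 2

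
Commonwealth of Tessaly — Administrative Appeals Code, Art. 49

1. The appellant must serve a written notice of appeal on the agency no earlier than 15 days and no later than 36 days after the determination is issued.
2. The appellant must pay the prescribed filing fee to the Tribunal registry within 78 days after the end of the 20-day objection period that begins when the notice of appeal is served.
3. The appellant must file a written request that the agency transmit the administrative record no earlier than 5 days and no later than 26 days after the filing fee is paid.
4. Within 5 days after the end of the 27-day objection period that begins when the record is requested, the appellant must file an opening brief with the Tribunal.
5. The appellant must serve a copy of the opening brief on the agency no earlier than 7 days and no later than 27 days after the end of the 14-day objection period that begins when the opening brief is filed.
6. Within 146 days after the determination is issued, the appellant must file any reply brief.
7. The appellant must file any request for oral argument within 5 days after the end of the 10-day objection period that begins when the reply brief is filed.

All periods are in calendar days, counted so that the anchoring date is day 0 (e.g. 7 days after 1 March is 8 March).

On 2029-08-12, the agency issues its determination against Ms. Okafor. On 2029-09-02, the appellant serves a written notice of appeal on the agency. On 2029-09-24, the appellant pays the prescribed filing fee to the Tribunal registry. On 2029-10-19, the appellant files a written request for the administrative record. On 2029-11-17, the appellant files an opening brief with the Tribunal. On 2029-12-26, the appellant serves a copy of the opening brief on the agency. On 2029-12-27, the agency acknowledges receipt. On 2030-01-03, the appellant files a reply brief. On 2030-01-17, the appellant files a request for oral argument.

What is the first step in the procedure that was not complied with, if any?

None — every step was satisfied

Step 1: the window is 15–36 days after 2029-08-12 (when the determination is issued), so 2029-08-27 through 2029-09-17; done 2029-09-02, which is between those dates.
Step 2: 78 days after 2029-09-22 (end of the 20-day objection period, which began when the notice of appeal is served on 2029-09-02) is 2029-12-09; done 2029-09-24 — timely.
Step 3: the window is 5–26 days after 2029-09-24 (when the filing fee is paid), so 2029-09-29 through 2029-10-20; done 2029-10-19 — within the window.
Step 4: 5 days after 2029-11-15 (end of the 27-day objection period, which began when the record is requested on 2029-10-19) is 2029-11-20; 2029-11-17 is within that limit.
Step 5: the window is 7–27 days after 2029-12-01 (end of the 14-day objection period, which began when the opening brief is filed on 2029-11-17), so 2029-12-08 through 2029-12-28; done 2029-12-26 — within the window.
Step 6: 146 days after 2029-08-12 (when the determination is issued) is 2030-01-05; 2030-01-03 is within that limit.
Step 7: 5 days after 2030-01-13 (end of the 10-day objection period, which began when the reply brief is filed on 2030-01-03) is 2030-01-18; 2030-01-17 is within that limit.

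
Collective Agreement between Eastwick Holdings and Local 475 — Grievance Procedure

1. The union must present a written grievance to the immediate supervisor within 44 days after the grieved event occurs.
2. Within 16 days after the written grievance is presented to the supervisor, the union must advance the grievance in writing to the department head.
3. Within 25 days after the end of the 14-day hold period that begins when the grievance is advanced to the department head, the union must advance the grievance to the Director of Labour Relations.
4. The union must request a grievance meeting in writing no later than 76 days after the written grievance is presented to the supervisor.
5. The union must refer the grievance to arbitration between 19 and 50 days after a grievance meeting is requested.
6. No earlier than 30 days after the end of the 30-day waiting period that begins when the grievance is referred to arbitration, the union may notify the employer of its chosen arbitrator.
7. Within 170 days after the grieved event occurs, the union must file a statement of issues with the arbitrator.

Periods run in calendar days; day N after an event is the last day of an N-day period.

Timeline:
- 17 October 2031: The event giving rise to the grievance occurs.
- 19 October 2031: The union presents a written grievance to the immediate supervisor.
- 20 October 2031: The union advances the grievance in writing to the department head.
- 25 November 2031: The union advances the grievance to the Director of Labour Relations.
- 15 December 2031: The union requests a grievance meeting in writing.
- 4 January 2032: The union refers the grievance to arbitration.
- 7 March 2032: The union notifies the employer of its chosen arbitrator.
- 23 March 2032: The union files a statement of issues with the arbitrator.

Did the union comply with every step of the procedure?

Yes

Step 1 — counting 44 days from 17 October 2031 (when the grieved event occurs) gives a deadline of 30 November 2031; 19 October 2031 is within that limit.
Step 2 — counting 16 days from 19 October 2031 (when the written grievance is presented to the supervisor) gives a deadline of 4 November 2031; 20 October 2031 is within that limit.
Step 3 — counting 25 days from 3 November 2031 (end of the 14-day hold period, which began when the grievance is advanced to the department head on 20 October 2031) gives a deadline of 28 November 2031; done 25 November 2031 — timely.
Step 4 — counting 76 days from 19 October 2031 (when the written grievance is presented to the supervisor) gives a deadline of 3 January 2032; completed 15 December 2031, before the deadline.
Step 5 — 19 and 50 days from 15 December 2031 (when a grievance meeting is requested) are 3 January 2032 and 3 February 2032 respectively; done 4 January 2032 — within the window.
Step 6 — must wait 30 days from 3 February 2032 (end of the 30-day waiting period, which began when the grievance is referred to arbitration on 4 January 2032), so not before 4 March 2032; 7 March 2032 is on or after that date.
Step 7 — counting 170 days from 17 October 2031 (when the grieved event occurs) gives a deadline of 4 April 2032; done 23 March 2032 — timely.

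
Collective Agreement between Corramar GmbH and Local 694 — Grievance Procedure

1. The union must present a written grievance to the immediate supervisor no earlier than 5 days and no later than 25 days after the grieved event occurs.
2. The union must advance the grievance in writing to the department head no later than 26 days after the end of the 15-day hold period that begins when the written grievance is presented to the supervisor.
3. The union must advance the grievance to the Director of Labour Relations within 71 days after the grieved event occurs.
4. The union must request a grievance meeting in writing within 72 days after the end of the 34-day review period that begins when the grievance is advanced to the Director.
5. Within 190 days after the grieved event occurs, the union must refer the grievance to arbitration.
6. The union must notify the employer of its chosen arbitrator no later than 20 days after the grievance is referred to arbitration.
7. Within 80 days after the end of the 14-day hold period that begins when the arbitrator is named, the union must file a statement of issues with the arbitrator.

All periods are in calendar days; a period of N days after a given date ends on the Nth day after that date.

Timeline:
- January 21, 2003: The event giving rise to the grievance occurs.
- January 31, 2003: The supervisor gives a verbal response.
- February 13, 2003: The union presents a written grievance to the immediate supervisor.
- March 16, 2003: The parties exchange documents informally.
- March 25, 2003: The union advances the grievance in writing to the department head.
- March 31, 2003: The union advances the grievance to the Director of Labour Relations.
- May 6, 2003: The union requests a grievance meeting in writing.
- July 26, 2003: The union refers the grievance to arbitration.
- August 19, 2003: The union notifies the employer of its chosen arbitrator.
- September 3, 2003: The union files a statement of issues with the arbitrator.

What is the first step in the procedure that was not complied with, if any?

Step 6

Step 1: the window is 5–25 days after January 21, 2003 (when the grieved event occurs), so January 26, 2003 through February 15, 2003; done February 13, 2003, which is between those dates.
Step 2: 26 days after February 28, 2003 (end of the 15-day hold period, which began when the written grievance is presented to the supervisor on February 13, 2003) is March 26, 2003; March 25, 2003 is within that limit.
Step 3: 71 days after January 21, 2003 (when the grieved event occurs) is April 2, 2003; done March 31, 2003 — timely.
Step 4: 72 days after May 4, 2003 (end of the 34-day review period, which began when the grievance is advanced to the Director on March 31, 2003) is July 15, 2003; done May 6, 2003 — timely.
Step 5: 190 days after January 21, 2003 (when the grieved event occurs) is July 30, 2003; July 26, 2003 is within that limit.
Step 6: 20 days after July 26, 2003 (when the grievance is referred to arbitration) is August 15, 2003; not done until August 19, 2003, 4 days after the deadline.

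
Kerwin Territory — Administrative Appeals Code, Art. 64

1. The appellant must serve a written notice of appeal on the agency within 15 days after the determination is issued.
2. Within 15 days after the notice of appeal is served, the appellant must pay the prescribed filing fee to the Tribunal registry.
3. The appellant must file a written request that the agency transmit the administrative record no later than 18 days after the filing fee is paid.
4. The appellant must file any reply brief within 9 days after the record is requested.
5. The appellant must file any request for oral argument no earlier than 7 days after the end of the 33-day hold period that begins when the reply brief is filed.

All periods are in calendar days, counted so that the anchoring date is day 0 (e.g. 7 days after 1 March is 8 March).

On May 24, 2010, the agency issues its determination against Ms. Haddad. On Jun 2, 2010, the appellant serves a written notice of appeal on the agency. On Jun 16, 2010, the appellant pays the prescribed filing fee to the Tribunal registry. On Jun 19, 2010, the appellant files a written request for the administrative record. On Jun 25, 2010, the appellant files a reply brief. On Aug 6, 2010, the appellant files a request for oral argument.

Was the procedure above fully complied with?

Yes

Step 1 — counting 15 days from May 24, 2010 (when the determination is issued) gives a deadline of Jun 8, 2010; Jun 2, 2010 is within that limit.
Step 2 — counting 15 days from Jun 2, 2010 (when the notice of appeal is served) gives a deadline of Jun 17, 2010; done Jun 16, 2010 — timely.
Step 3 — counting 18 days from Jun 16, 2010 (when the filing fee is paid) gives a deadline of Jul 4, 2010; done Jun 19, 2010 — timely.
Step 4 — counting 9 days from Jun 19, 2010 (when the record is requested) gives a deadline of Jun 28, 2010; Jun 25, 2010 is within that limit.
Step 5 — must wait 7 days from Jul 28, 2010 (end of the 33-day hold period, which began when the reply brief is filed on Jun 25, 2010), so not before Aug 4, 2010; done Aug 6, 2010, after the minimum wait.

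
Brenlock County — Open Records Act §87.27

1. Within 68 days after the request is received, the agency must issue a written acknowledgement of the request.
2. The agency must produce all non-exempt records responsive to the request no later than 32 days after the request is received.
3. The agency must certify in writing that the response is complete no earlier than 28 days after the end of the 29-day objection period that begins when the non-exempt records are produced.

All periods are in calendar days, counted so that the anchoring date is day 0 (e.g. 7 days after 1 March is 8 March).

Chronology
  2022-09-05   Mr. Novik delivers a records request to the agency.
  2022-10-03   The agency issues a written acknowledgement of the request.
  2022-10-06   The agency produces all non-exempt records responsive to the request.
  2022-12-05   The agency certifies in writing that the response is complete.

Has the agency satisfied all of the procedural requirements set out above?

Step 1: 68 days after 2022-09-05 (when the request is received) is 2022-11-12; 2022-10-03 is within that limit.
Step 2: 32 days after 2022-09-05 (when the request is received) is 2022-10-07; done 2022-10-06 — timely.
Step 3: the earliest permitted date is 28 days after 2022-11-04 (end of the 29-day objection period, which began when the non-exempt records are produced on 2022-10-06), i.e. 2022-12-02; done 2022-12-05, after the minimum wait.

Yes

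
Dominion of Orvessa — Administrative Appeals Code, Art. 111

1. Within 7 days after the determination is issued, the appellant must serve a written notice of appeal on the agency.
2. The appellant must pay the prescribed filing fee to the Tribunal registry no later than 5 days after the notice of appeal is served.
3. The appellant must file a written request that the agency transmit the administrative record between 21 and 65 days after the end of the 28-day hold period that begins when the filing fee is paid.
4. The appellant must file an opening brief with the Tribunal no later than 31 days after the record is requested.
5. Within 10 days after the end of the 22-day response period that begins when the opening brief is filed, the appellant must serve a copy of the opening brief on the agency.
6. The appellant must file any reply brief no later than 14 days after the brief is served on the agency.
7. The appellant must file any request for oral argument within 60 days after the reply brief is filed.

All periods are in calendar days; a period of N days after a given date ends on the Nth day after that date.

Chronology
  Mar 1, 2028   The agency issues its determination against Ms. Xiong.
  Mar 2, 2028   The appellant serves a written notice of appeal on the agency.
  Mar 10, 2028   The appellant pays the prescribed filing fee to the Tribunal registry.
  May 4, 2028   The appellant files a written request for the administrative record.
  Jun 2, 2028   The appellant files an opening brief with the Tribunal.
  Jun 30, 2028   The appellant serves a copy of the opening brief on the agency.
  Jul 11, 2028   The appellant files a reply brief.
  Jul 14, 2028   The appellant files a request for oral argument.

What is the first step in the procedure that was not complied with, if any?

Step 2

(1) due by Mar 1, 2028 + 7 days = Mar 8, 2028; completed Mar 2, 2028, before the deadline.
(2) due by Mar 2, 2028 + 5 days = Mar 7, 2028; done Mar 10, 2028 — 3 days late.
No need to go further; step 2 was not satisfied.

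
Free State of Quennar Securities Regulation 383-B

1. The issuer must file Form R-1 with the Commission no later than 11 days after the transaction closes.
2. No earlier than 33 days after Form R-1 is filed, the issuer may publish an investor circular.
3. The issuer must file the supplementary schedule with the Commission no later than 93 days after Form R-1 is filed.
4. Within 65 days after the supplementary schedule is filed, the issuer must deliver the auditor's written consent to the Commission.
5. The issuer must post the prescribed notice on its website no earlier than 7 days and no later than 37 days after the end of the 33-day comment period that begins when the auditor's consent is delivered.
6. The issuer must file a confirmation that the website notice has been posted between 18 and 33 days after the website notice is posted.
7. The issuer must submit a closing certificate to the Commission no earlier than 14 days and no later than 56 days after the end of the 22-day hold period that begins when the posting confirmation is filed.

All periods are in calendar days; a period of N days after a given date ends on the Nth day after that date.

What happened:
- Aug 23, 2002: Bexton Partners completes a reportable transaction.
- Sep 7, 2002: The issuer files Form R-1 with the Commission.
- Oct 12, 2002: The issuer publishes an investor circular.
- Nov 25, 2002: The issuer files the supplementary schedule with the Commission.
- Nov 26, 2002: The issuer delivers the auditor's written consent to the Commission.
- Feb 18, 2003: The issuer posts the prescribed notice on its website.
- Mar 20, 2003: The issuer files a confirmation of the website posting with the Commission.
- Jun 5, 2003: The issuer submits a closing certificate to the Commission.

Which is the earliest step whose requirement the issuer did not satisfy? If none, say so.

Step 1: 11 days after Aug 23, 2002 (when the transaction closes) is Sep 3, 2002; not done until Sep 7, 2002, 4 days after the deadline.

Step 1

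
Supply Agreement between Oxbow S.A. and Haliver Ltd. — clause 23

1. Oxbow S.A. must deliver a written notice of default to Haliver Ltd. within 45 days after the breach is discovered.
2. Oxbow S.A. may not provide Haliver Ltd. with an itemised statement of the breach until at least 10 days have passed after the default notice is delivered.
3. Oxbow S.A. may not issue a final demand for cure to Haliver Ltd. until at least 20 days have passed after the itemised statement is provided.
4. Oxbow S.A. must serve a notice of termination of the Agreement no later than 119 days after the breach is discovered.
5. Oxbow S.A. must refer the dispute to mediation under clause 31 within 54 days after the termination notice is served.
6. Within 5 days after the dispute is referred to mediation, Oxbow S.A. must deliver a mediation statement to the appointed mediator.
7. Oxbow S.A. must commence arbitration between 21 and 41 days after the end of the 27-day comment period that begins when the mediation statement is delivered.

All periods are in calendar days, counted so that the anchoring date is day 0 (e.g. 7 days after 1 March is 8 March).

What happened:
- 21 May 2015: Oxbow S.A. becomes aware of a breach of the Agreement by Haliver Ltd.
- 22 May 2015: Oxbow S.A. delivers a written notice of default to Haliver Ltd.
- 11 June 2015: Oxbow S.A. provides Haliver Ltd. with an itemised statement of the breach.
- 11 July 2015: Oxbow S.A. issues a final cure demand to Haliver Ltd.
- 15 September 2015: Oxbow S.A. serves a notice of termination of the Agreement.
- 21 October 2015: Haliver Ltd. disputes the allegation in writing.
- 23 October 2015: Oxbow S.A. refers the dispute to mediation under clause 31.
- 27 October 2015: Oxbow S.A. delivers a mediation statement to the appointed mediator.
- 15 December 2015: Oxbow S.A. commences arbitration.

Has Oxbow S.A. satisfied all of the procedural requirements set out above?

Yes

Step 1 — counting 45 days from 21 May 2015 (when the breach is discovered) gives a deadline of 5 July 2015; completed 22 May 2015, before the deadline.
Step 2 — must wait 10 days from 22 May 2015 (when the default notice is delivered), so not before 1 June 2015; done 11 June 2015, after the minimum wait.
Step 3 — must wait 20 days from 11 June 2015 (when the itemised statement is provided), so not before 1 July 2015; done 11 July 2015 — permitted.
Step 4 — counting 119 days from 21 May 2015 (when the breach is discovered) gives a deadline of 17 September 2015; completed 15 September 2015, before the deadline.
Step 5 — counting 54 days from 15 September 2015 (when the termination notice is served) gives a deadline of 8 November 2015; completed 23 October 2015, before the deadline.
Step 6 — counting 5 days from 23 October 2015 (when the dispute is referred to mediation) gives a deadline of 28 October 2015; done 27 October 2015 — timely.
Step 7 — 21 and 41 days from 23 November 2015 (end of the 27-day comment period, which began when the mediation statement is delivered on 27 October 2015) are 14 December 2015 and 3 January 2016 respectively; done 15 December 2015 — within the window.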